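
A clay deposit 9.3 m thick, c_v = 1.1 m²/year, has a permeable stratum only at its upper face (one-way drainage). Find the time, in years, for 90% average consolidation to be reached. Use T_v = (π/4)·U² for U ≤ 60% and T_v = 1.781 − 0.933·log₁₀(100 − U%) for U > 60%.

Drainage path length: H_d = H = 9.3 m (single drainage).
U > 60%: T_v = 1.781 − 0.933·log₁₀(100 − 90) = 0.848.
t = T_v·H_d²/c_v = 0.848×9.3²/1.1 = 66.68 years.

t ≈ 66.7 years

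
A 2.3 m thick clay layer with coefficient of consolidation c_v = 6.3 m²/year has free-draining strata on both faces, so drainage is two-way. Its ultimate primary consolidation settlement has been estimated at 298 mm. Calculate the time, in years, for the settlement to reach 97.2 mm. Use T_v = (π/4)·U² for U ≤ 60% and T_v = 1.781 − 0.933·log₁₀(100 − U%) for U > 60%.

Drainage path length: H_d = H/2 = 1.15 m (double drainage).
U = S(t)/S_ult = 97.2/298 = 0.3262.
U ≤ 60%: T_v = (π/4)·U² = (π/4)×0.32617² = 0.083558.
t = T_v·H_d²/c_v = 0.083558×1.15²/6.3 = 0.01754 years.

t ≈ 0.0175 years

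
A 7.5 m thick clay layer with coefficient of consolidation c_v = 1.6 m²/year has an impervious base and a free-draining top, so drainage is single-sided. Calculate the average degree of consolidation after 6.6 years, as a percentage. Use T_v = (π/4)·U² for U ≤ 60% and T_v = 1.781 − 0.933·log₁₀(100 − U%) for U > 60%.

Drainage path length: H_d = H = 7.5 m (single drainage).
T_v = c_v·t/H_d² = 1.6×6.6/7.5² = 0.18773.
T_v = 0.18773 corresponds to the U ≤ 60% branch:
U = √(4T_v/π) = 0.4889

U ≈ 48.9 %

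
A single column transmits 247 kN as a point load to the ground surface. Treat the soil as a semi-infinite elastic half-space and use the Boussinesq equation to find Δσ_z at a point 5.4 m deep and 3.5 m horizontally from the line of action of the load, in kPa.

Δσ_z ≈ 1.68 kPa

Boussinesq vertical stress below a point load on an elastic half-space:
Δσ_z = 3P/(2πz²) · [1 + (r/z)²]^(−5/2)
r/z = 3.5/5.4 = 0.64815; [1+(r/z)²]^(−5/2) = 0.41611.
Δσ_z = 3×247/(2π×5.4²) × 0.41611 = 4.0444 × 0.41611 = 1.683 kPa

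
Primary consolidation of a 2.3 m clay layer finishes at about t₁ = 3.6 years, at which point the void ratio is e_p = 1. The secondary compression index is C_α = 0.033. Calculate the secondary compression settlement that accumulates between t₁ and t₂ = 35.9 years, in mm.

Secondary compression: S_s = C_α·H/(1+e_p)·log₁₀(t₂/t₁)
S_s = 0.033×2.3/(1+1)×log₁₀(35.9/3.6)
    = 0.03795 × 0.9988 = 0.0379 m

S_s ≈ 37.9 mm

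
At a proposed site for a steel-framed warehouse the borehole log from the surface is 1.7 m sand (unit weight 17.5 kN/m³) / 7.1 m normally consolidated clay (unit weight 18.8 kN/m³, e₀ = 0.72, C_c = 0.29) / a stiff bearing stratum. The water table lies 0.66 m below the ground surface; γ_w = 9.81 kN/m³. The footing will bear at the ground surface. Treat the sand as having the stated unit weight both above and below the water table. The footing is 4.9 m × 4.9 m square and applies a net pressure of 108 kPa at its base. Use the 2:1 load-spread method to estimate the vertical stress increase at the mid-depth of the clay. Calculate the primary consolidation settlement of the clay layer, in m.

S_c ≈ 0.207 m

Mid-depth of clay below the ground surface: z = 1.7 + 7.1/2 = 5.25 m.
Total vertical stress at mid-clay: σ_v = 17.5×1.7 + 18.8×3.55 = 96.49 kPa.
Pore pressure: u = 9.81×(5.25 − 0.66) = 45.028 kPa.
Initial effective stress: σ'_0 = σ_v − u = 96.49 − 45.028 = 51.462 kPa.
Stress increase at mid-clay by the 2:1 spreading method:
Δσ = qBL/((B+z)(L+z)) = 108×4.9×4.9/((4.9+5.25)(4.9+5.25)) = 25.17 kPa
Final effective stress: σ'_f = σ'_0 + Δσ = 51.462 + 25.17 = 76.632 kPa.
Normally consolidated clay, so the full stress increment lies on the virgin compression line:
S_c = C_c·H/(1+e₀)·log₁₀(σ'_f/σ'_0) = 0.29×7.1/(1+0.72)×log₁₀(76.632/51.462)
    = 1.1971 × 0.17292 = 0.207 m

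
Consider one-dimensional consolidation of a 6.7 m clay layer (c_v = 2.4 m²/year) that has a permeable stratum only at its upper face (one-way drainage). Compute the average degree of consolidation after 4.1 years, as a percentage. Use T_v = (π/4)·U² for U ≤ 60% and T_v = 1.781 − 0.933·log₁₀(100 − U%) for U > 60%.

U ≈ 52.8 %

Drainage path length: H_d = H = 6.7 m (single drainage).
T_v = c_v·t/H_d² = 2.4×4.1/6.7² = 0.2192.
T_v = 0.2192 corresponds to the U ≤ 60% branch:
U = √(4T_v/π) = 0.5283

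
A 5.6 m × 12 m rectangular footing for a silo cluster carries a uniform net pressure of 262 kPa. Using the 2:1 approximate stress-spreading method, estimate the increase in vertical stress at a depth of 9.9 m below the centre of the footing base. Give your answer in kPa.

Δσ_z ≈ 51.9 kPa

By the 2:1 method the load spreads at 1 horizontal : 2 vertical, so at depth z the loaded area has grown by z in each plan dimension:
Δσ = qBL/((B+z)(L+z)) = 262×5.6×12/((5.6+9.9)(12+9.9)) = 51.867 kPa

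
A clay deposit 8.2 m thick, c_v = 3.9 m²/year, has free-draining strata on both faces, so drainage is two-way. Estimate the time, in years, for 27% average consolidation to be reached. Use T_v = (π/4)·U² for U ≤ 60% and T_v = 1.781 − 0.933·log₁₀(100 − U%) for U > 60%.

t ≈ 0.247 years

Drainage path length: H_d = H/2 = 4.1 m (double drainage).
U ≤ 60%: T_v = (π/4)·U² = (π/4)×0.27² = 0.057256.
t = T_v·H_d²/c_v = 0.057256×4.1²/3.9 = 0.2468 years.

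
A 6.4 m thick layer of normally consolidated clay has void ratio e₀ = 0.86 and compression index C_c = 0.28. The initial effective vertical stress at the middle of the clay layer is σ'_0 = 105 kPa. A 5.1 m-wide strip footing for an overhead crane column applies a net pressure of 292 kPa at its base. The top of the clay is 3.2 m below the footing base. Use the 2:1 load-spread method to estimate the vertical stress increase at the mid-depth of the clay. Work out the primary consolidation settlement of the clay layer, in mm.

Mid-depth of clay below the footing base: z = 3.2 + 6.4/2 = 6.4 m.
Stress increase at mid-clay by the 2:1 spreading method:
Δσ = qB/(B+z) = 292×5.1/(5.1+6.4) = 129.5 kPa
Final effective stress: σ'_f = σ'_0 + Δσ = 105 + 129.5 = 234.5 kPa.
Normally consolidated clay, so the full stress increment lies on the virgin compression line:
S_c = C_c·H/(1+e₀)·log₁₀(σ'_f/σ'_0) = 0.28×6.4/(1+0.86)×log₁₀(234.5/105)
    = 0.96344 × 0.34895 = 0.3362 m

S_c ≈ 336 mm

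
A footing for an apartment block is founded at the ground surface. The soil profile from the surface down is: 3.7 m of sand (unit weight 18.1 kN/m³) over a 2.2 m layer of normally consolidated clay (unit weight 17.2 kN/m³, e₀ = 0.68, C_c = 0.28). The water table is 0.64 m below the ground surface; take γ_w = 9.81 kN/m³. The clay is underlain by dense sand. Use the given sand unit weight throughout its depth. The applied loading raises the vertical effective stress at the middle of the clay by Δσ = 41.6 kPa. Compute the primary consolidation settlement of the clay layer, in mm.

Mid-depth of clay below the ground surface: z = 3.7 + 2.2/2 = 4.8 m.
Total vertical stress at mid-clay: σ_v = 18.1×3.7 + 17.2×1.1 = 85.89 kPa.
Pore pressure: u = 9.81×(4.8 − 0.64) = 40.81 kPa.
Initial effective stress: σ'_0 = σ_v − u = 85.89 − 40.81 = 45.08 kPa.
Final effective stress: σ'_f = σ'_0 + Δσ = 45.08 + 41.6 = 86.68 kPa.
Normally consolidated clay, so the full stress increment lies on the virgin compression line:
S_c = C_c·H/(1+e₀)·log₁₀(σ'_f/σ'_0) = 0.28×2.2/(1+0.68)×log₁₀(86.68/45.08)
    = 0.36667 × 0.28393 = 0.1041 m

S_c ≈ 104 mm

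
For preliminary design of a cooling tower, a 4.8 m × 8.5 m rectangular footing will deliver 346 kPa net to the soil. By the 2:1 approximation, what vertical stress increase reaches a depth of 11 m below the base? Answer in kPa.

By the 2:1 method the load spreads at 1 horizontal : 2 vertical, so at depth z the loaded area has grown by z in each plan dimension:
Δσ = qBL/((B+z)(L+z)) = 346×4.8×8.5/((4.8+11)(8.5+11)) = 45.819 kPa

Δσ_z ≈ 45.8 kPa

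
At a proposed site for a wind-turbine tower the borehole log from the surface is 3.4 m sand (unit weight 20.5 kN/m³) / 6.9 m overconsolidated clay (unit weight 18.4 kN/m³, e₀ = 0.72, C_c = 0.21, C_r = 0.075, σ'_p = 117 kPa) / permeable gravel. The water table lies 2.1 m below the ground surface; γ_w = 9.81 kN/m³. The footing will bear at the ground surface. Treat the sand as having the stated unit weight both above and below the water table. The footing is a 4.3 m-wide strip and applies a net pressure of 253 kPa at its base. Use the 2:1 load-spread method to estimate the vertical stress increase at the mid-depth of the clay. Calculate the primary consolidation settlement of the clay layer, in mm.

Mid-depth of clay below the ground surface: z = 3.4 + 6.9/2 = 6.85 m.
Total vertical stress at mid-clay: σ_v = 20.5×3.4 + 18.4×3.45 = 133.18 kPa.
Pore pressure: u = 9.81×(6.85 − 2.1) = 46.598 kPa.
Initial effective stress: σ'_0 = σ_v − u = 133.18 − 46.598 = 86.582 kPa.
Stress increase at mid-clay by the 2:1 spreading method:
Δσ = qB/(B+z) = 253×4.3/(4.3+6.85) = 97.57 kPa
Final effective stress: σ'_f = 86.582 + 97.57 = 184.15 kPa.
σ'_f = 184.15 > σ'_p = 117 kPa, so the stress path crosses the preconsolidation pressure — recompression up to σ'_p, then virgin compression beyond:
S_c = H/(1+e₀)·[C_r·log₁₀(σ'_p/σ'_0) + C_c·log₁₀(σ'_f/σ'_p)]
    = 6.9/1.72 × [0.075×log₁₀(117/86.582) + 0.21×log₁₀(184.15/117)]
    = 4.0116 × [0.0098069 + 0.041367] = 0.2053 m

S_c ≈ 205 mm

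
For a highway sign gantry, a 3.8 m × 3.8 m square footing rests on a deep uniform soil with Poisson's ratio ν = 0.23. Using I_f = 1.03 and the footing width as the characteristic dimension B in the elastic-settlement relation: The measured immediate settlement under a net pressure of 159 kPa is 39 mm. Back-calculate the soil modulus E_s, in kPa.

E_s ≈ 15100 kPa

S_e = q·B·(1−ν²)/E_s · I_f  ⇒  E_s = q·B·(1−ν²)·I_f / S_e.
E_s = 159 × 3.8 × 0.9471 × 1.03 / 0.039 = 15110 kPa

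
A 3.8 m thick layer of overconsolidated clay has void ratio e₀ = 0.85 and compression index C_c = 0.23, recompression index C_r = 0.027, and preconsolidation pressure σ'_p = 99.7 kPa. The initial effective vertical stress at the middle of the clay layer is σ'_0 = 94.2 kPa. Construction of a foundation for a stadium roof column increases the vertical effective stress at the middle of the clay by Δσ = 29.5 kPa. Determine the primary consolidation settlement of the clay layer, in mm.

S_c ≈ 45.6 mm

Final effective stress: σ'_f = 94.2 + 29.5 = 123.7 kPa.
σ'_f = 123.7 > σ'_p = 99.7 kPa, so the stress path crosses the preconsolidation pressure — recompression up to σ'_p, then virgin compression beyond:
S_c = H/(1+e₀)·[C_r·log₁₀(σ'_p/σ'_0) + C_c·log₁₀(σ'_f/σ'_p)]
    = 3.8/1.85 × [0.027×log₁₀(99.7/94.2) + 0.23×log₁₀(123.7/99.7)]
    = 2.0541 × [0.00066539 + 0.021545] = 0.04562 m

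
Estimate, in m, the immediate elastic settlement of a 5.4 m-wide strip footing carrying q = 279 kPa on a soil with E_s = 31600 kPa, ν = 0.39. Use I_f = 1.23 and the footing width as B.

S_e ≈ 0.0497 m

Immediate (elastic) settlement: S_e = q·B·(1−ν²)/E_s · I_f.
S_e = 279 × 5.4 × (1 − 0.39²) / 31600 × 1.23
    = 279 × 5.4 × 0.8479 / 31600 × 1.23
    = 0.04972 m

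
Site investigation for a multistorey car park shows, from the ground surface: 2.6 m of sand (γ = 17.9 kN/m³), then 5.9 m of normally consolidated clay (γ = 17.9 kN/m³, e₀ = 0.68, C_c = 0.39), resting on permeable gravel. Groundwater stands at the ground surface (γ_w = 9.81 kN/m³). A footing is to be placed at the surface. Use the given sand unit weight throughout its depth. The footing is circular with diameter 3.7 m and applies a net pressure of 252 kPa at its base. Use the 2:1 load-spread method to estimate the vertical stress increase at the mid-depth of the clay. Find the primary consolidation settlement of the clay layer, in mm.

S_c ≈ 381 mm

Mid-depth of clay below the ground surface: z = 2.6 + 5.9/2 = 5.55 m.
Total vertical stress at mid-clay: σ_v = 17.9×2.6 + 17.9×2.95 = 99.345 kPa.
Pore pressure: u = 9.81×(5.55 − 0) = 54.446 kPa.
Initial effective stress: σ'_0 = σ_v − u = 99.345 − 54.446 = 44.899 kPa.
Stress increase at mid-clay by the 2:1 spreading method:
Δσ ≈ qD²/(D+z)² = 252×3.7²/(3.7+5.55)² = 40.32 kPa
Final effective stress: σ'_f = σ'_0 + Δσ = 44.899 + 40.32 = 85.219 kPa.
Normally consolidated clay, so the full stress increment lies on the virgin compression line:
S_c = C_c·H/(1+e₀)·log₁₀(σ'_f/σ'_0) = 0.39×5.9/(1+0.68)×log₁₀(85.219/44.899)
    = 1.3696 × 0.2783 = 0.3812 m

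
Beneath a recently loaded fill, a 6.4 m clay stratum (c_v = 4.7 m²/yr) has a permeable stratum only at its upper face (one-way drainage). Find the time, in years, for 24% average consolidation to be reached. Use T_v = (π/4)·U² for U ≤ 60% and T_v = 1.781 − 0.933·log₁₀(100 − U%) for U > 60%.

Drainage path length: H_d = H = 6.4 m (single drainage).
U ≤ 60%: T_v = (π/4)·U² = (π/4)×0.24² = 0.045239.
t = T_v·H_d²/c_v = 0.045239×6.4²/4.7 = 0.3943 years.

t ≈ 0.394 years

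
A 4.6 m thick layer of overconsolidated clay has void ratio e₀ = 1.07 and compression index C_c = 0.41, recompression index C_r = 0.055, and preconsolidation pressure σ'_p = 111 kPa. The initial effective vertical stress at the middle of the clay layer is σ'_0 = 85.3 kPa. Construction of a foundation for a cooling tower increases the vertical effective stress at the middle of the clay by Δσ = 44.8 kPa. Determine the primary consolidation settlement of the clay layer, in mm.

S_c ≈ 76.8 mm

Final effective stress: σ'_f = 85.3 + 44.8 = 130.1 kPa.
σ'_f = 130.1 > σ'_p = 111 kPa, so the stress path crosses the preconsolidation pressure — recompression up to σ'_p, then virgin compression beyond:
S_c = H/(1+e₀)·[C_r·log₁₀(σ'_p/σ'_0) + C_c·log₁₀(σ'_f/σ'_p)]
    = 4.6/2.07 × [0.055×log₁₀(111/85.3) + 0.41×log₁₀(130.1/111)]
    = 2.2222 × [0.0062906 + 0.028271] = 0.0768 m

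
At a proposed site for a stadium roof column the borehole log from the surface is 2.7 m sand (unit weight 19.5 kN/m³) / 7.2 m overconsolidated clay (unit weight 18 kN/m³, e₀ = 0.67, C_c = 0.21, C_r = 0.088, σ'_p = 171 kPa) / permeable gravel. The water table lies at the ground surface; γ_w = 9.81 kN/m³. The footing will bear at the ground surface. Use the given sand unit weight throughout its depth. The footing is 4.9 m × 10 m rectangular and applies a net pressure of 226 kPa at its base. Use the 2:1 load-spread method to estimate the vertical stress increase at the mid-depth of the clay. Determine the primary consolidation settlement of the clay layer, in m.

Mid-depth of clay below the ground surface: z = 2.7 + 7.2/2 = 6.3 m.
Total vertical stress at mid-clay: σ_v = 19.5×2.7 + 18×3.6 = 117.45 kPa.
Pore pressure: u = 9.81×(6.3 − 0) = 61.803 kPa.
Initial effective stress: σ'_0 = σ_v − u = 117.45 − 61.803 = 55.647 kPa.
Stress increase at mid-clay by the 2:1 spreading method:
Δσ = qBL/((B+z)(L+z)) = 226×4.9×10/((4.9+6.3)(10+6.3)) = 60.66 kPa
Final effective stress: σ'_f = 55.647 + 60.66 = 116.31 kPa.
σ'_f = 116.31 ≤ σ'_p = 171 kPa, so the clay remains overconsolidated and only the recompression index applies:
S_c = C_r·H/(1+e₀)·log₁₀(σ'_f/σ'_0) = 0.088×7.2/1.67×log₁₀(116.31/55.647)
    = 0.3794 × 0.32018 = 0.1215 m

S_c ≈ 0.121 m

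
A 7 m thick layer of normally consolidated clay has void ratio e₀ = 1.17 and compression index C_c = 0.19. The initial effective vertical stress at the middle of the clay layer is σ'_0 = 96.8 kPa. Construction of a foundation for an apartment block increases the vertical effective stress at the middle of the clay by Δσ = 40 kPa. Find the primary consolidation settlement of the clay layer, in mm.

Final effective stress: σ'_f = σ'_0 + Δσ = 96.8 + 40 = 136.8 kPa.
Normally consolidated clay, so the full stress increment lies on the virgin compression line:
S_c = C_c·H/(1+e₀)·log₁₀(σ'_f/σ'_0) = 0.19×7/(1+1.17)×log₁₀(136.8/96.8)
    = 0.6129 × 0.15021 = 0.09206 m

S_c ≈ 92.1 mm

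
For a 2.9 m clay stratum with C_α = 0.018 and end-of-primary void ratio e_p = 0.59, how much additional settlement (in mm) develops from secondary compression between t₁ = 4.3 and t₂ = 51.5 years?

S_s ≈ 35.4 mm

Secondary compression: S_s = C_α·H/(1+e_p)·log₁₀(t₂/t₁)
S_s = 0.018×2.9/(1+0.59)×log₁₀(51.5/4.3)
    = 0.03283 × 1.078 = 0.0354 m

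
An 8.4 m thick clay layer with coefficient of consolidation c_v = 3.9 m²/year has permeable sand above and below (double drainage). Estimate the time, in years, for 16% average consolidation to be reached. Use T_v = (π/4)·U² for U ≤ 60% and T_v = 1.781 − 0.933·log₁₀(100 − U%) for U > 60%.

Drainage path length: H_d = H/2 = 4.2 m (double drainage).
U ≤ 60%: T_v = (π/4)·U² = (π/4)×0.16² = 0.020106.
t = T_v·H_d²/c_v = 0.020106×4.2²/3.9 = 0.09094 years.

t ≈ 0.0909 years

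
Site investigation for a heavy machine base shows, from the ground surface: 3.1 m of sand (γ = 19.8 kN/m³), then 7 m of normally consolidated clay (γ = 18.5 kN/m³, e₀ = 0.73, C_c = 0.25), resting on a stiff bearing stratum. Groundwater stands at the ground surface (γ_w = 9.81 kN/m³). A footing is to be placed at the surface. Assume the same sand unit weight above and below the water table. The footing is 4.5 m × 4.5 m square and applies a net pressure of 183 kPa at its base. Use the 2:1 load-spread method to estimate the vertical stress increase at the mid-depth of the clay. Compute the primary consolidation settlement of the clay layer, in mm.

S_c ≈ 175 mm

Mid-depth of clay below the ground surface: z = 3.1 + 7/2 = 6.6 m.
Total vertical stress at mid-clay: σ_v = 19.8×3.1 + 18.5×3.5 = 126.13 kPa.
Pore pressure: u = 9.81×(6.6 − 0) = 64.746 kPa.
Initial effective stress: σ'_0 = σ_v − u = 126.13 − 64.746 = 61.384 kPa.
Stress increase at mid-clay by the 2:1 spreading method:
Δσ = qBL/((B+z)(L+z)) = 183×4.5×4.5/((4.5+6.6)(4.5+6.6)) = 30.077 kPa
Final effective stress: σ'_f = σ'_0 + Δσ = 61.384 + 30.077 = 91.461 kPa.
Normally consolidated clay, so the full stress increment lies on the virgin compression line:
S_c = C_c·H/(1+e₀)·log₁₀(σ'_f/σ'_0) = 0.25×7/(1+0.73)×log₁₀(91.461/61.384)
    = 1.0116 × 0.17318 = 0.1752 m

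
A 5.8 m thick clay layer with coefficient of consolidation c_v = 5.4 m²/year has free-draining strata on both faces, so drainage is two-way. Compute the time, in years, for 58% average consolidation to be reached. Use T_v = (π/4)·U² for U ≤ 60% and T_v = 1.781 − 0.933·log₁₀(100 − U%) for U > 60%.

Drainage path length: H_d = H/2 = 2.9 m (double drainage).
U ≤ 60%: T_v = (π/4)·U² = (π/4)×0.58² = 0.26421.
t = T_v·H_d²/c_v = 0.26421×2.9²/5.4 = 0.4115 years.

t ≈ 0.411 years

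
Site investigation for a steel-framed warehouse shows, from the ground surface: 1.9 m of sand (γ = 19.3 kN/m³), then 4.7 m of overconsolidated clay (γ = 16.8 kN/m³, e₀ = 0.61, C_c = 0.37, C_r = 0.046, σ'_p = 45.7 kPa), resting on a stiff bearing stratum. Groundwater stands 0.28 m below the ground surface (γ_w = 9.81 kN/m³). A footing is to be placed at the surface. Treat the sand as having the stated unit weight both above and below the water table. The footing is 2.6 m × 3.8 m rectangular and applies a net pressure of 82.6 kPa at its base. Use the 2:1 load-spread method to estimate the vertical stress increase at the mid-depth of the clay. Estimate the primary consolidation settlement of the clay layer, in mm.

S_c ≈ 72.6 mm

Mid-depth of clay below the ground surface: z = 1.9 + 4.7/2 = 4.25 m.
Total vertical stress at mid-clay: σ_v = 19.3×1.9 + 16.8×2.35 = 76.15 kPa.
Pore pressure: u = 9.81×(4.25 − 0.28) = 38.946 kPa.
Initial effective stress: σ'_0 = σ_v − u = 76.15 − 38.946 = 37.204 kPa.
Stress increase at mid-clay by the 2:1 spreading method:
Δσ = qBL/((B+z)(L+z)) = 82.6×2.6×3.8/((2.6+4.25)(3.8+4.25)) = 14.8 kPa
Final effective stress: σ'_f = 37.204 + 14.8 = 52.004 kPa.
σ'_f = 52.004 > σ'_p = 45.7 kPa, so the stress path crosses the preconsolidation pressure — recompression up to σ'_p, then virgin compression beyond:
S_c = H/(1+e₀)·[C_r·log₁₀(σ'_p/σ'_0) + C_c·log₁₀(σ'_f/σ'_p)]
    = 4.7/1.61 × [0.046×log₁₀(45.7/37.204) + 0.37×log₁₀(52.004/45.7)]
    = 2.9193 × [0.004109 + 0.020765] = 0.07261 m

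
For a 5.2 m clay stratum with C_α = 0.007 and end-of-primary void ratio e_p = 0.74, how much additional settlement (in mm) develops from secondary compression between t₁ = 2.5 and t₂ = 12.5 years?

Secondary compression: S_s = C_α·H/(1+e_p)·log₁₀(t₂/t₁)
S_s = 0.007×5.2/(1+0.74)×log₁₀(12.5/2.5)
    = 0.02092 × 0.699 = 0.01462 m

S_s ≈ 14.6 mm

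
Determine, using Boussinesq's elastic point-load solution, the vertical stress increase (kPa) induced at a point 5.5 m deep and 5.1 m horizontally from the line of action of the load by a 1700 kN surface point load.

Δσ_z ≈ 5.69 kPa

Boussinesq vertical stress below a point load on an elastic half-space:
Δσ_z = 3P/(2πz²) · [1 + (r/z)²]^(−5/2)
r/z = 5.1/5.5 = 0.92727; [1+(r/z)²]^(−5/2) = 0.21199.
Δσ_z = 3×1700/(2π×5.5²) × 0.21199 = 26.833 × 0.21199 = 5.688 kPa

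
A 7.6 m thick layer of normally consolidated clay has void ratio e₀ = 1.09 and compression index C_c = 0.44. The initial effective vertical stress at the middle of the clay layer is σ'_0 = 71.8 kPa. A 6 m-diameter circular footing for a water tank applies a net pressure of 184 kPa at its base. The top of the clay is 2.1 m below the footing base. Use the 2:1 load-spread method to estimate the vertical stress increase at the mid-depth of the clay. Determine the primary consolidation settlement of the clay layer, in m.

S_c ≈ 0.349 m

Mid-depth of clay below the footing base: z = 2.1 + 7.6/2 = 5.9 m.
Stress increase at mid-clay by the 2:1 spreading method:
Δσ ≈ qD²/(D+z)² = 184×6²/(6+5.9)² = 46.776 kPa
Final effective stress: σ'_f = σ'_0 + Δσ = 71.8 + 46.776 = 118.58 kPa.
Normally consolidated clay, so the full stress increment lies on the virgin compression line:
S_c = C_c·H/(1+e₀)·log₁₀(σ'_f/σ'_0) = 0.44×7.6/(1+1.09)×log₁₀(118.58/71.8)
    = 1.6 × 0.21789 = 0.3486 m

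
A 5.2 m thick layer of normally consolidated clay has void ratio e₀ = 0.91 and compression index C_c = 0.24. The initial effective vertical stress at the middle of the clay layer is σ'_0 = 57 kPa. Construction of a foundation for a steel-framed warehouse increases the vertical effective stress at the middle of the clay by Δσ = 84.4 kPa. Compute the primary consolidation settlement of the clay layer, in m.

Final effective stress: σ'_f = σ'_0 + Δσ = 57 + 84.4 = 141.4 kPa.
Normally consolidated clay, so the full stress increment lies on the virgin compression line:
S_c = C_c·H/(1+e₀)·log₁₀(σ'_f/σ'_0) = 0.24×5.2/(1+0.91)×log₁₀(141.4/57)
    = 0.6534 × 0.39457 = 0.2578 m

S_c ≈ 0.258 m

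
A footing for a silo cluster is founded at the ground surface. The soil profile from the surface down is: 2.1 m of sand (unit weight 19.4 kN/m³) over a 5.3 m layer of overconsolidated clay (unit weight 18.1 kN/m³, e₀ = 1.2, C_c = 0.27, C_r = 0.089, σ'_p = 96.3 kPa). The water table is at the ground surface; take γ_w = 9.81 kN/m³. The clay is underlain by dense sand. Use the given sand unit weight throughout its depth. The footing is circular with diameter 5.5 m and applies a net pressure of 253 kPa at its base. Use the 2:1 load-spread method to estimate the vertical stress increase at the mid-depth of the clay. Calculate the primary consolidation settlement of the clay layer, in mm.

S_c ≈ 127 mm

Mid-depth of clay below the ground surface: z = 2.1 + 5.3/2 = 4.75 m.
Total vertical stress at mid-clay: σ_v = 19.4×2.1 + 18.1×2.65 = 88.705 kPa.
Pore pressure: u = 9.81×(4.75 − 0) = 46.598 kPa.
Initial effective stress: σ'_0 = σ_v − u = 88.705 − 46.598 = 42.107 kPa.
Stress increase at mid-clay by the 2:1 spreading method:
Δσ ≈ qD²/(D+z)² = 253×5.5²/(5.5+4.75)² = 72.845 kPa
Final effective stress: σ'_f = 42.107 + 72.845 = 114.95 kPa.
σ'_f = 114.95 > σ'_p = 96.3 kPa, so the stress path crosses the preconsolidation pressure — recompression up to σ'_p, then virgin compression beyond:
S_c = H/(1+e₀)·[C_r·log₁₀(σ'_p/σ'_0) + C_c·log₁₀(σ'_f/σ'_p)]
    = 5.3/2.2 × [0.089×log₁₀(96.3/42.107) + 0.27×log₁₀(114.95/96.3)]
    = 2.4091 × [0.031975 + 0.020758] = 0.127 m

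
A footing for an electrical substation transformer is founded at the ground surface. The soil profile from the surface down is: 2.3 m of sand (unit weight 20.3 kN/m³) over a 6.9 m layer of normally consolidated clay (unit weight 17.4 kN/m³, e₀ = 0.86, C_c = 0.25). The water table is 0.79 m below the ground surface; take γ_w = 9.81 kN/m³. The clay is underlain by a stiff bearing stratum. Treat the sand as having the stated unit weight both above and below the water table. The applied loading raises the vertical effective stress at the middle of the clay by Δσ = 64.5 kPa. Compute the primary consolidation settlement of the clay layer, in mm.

S_c ≈ 301 mm

Mid-depth of clay below the ground surface: z = 2.3 + 6.9/2 = 5.75 m.
Total vertical stress at mid-clay: σ_v = 20.3×2.3 + 17.4×3.45 = 106.72 kPa.
Pore pressure: u = 9.81×(5.75 − 0.79) = 48.658 kPa.
Initial effective stress: σ'_0 = σ_v − u = 106.72 − 48.658 = 58.062 kPa.
Final effective stress: σ'_f = σ'_0 + Δσ = 58.062 + 64.5 = 122.56 kPa.
Normally consolidated clay, so the full stress increment lies on the virgin compression line:
S_c = C_c·H/(1+e₀)·log₁₀(σ'_f/σ'_0) = 0.25×6.9/(1+0.86)×log₁₀(122.56/58.062)
    = 0.92742 × 0.32446 = 0.3009 m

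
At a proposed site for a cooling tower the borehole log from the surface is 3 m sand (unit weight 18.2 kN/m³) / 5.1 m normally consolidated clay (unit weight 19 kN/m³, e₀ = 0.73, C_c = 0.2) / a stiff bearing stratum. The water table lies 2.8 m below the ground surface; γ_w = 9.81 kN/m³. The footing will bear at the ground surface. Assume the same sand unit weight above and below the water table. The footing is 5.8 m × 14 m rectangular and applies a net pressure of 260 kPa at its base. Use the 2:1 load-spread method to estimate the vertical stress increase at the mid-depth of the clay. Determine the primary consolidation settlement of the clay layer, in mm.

Mid-depth of clay below the ground surface: z = 3 + 5.1/2 = 5.55 m.
Total vertical stress at mid-clay: σ_v = 18.2×3 + 19×2.55 = 103.05 kPa.
Pore pressure: u = 9.81×(5.55 − 2.8) = 26.978 kPa.
Initial effective stress: σ'_0 = σ_v − u = 103.05 − 26.978 = 76.072 kPa.
Stress increase at mid-clay by the 2:1 spreading method:
Δσ = qBL/((B+z)(L+z)) = 260×5.8×14/((5.8+5.55)(14+5.55)) = 95.145 kPa
Final effective stress: σ'_f = σ'_0 + Δσ = 76.072 + 95.145 = 171.22 kPa.
Normally consolidated clay, so the full stress increment lies on the virgin compression line:
S_c = C_c·H/(1+e₀)·log₁₀(σ'_f/σ'_0) = 0.2×5.1/(1+0.73)×log₁₀(171.22/76.072)
    = 0.5896 × 0.35233 = 0.2077 m

S_c ≈ 208 mm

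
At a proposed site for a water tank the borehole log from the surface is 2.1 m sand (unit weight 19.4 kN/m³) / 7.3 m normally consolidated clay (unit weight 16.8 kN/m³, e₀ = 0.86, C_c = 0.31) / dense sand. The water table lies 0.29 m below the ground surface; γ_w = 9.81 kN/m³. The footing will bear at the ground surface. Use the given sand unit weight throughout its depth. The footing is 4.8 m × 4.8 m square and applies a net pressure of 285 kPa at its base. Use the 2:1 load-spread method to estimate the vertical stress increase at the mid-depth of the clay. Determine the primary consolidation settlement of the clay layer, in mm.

Mid-depth of clay below the ground surface: z = 2.1 + 7.3/2 = 5.75 m.
Total vertical stress at mid-clay: σ_v = 19.4×2.1 + 16.8×3.65 = 102.06 kPa.
Pore pressure: u = 9.81×(5.75 − 0.29) = 53.563 kPa.
Initial effective stress: σ'_0 = σ_v − u = 102.06 − 53.563 = 48.497 kPa.
Stress increase at mid-clay by the 2:1 spreading method:
Δσ = qBL/((B+z)(L+z)) = 285×4.8×4.8/((4.8+5.75)(4.8+5.75)) = 58.996 kPa
Final effective stress: σ'_f = σ'_0 + Δσ = 48.497 + 58.996 = 107.49 kPa.
Normally consolidated clay, so the full stress increment lies on the virgin compression line:
S_c = C_c·H/(1+e₀)·log₁₀(σ'_f/σ'_0) = 0.31×7.3/(1+0.86)×log₁₀(107.49/48.497)
    = 1.2167 × 0.34565 = 0.4206 m

S_c ≈ 421 mm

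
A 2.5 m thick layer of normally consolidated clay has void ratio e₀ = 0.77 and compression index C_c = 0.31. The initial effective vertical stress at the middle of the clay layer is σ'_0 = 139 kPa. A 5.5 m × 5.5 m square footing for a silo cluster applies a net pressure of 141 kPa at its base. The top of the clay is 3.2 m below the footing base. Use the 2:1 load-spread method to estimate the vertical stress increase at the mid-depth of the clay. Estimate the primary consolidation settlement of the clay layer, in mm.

Mid-depth of clay below the footing base: z = 3.2 + 2.5/2 = 4.45 m.
Stress increase at mid-clay by the 2:1 spreading method:
Δσ = qBL/((B+z)(L+z)) = 141×5.5×5.5/((5.5+4.45)(5.5+4.45)) = 43.082 kPa
Final effective stress: σ'_f = σ'_0 + Δσ = 139 + 43.082 = 182.08 kPa.
Normally consolidated clay, so the full stress increment lies on the virgin compression line:
S_c = C_c·H/(1+e₀)·log₁₀(σ'_f/σ'_0) = 0.31×2.5/(1+0.77)×log₁₀(182.08/139)
    = 0.43785 × 0.11725 = 0.05134 m

S_c ≈ 51.3 mm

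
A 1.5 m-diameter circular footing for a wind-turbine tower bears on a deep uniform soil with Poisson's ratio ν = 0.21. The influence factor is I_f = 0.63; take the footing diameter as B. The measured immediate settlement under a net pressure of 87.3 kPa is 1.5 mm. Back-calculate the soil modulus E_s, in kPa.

S_e = q·B·(1−ν²)/E_s · I_f  ⇒  E_s = q·B·(1−ν²)·I_f / S_e.
E_s = 87.3 × 1.5 × 0.9559 × 0.63 / 0.0015 = 52570 kPa

E_s ≈ 52600 kPa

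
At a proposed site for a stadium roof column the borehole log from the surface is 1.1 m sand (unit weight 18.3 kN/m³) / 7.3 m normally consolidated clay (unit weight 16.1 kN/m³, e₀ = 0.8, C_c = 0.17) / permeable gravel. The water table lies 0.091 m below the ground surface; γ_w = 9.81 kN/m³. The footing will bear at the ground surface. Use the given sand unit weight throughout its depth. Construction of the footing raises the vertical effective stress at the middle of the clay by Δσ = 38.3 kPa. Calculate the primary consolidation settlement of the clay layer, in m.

S_c ≈ 0.23 m

Mid-depth of clay below the ground surface: z = 1.1 + 7.3/2 = 4.75 m.
Total vertical stress at mid-clay: σ_v = 18.3×1.1 + 16.1×3.65 = 78.895 kPa.
Pore pressure: u = 9.81×(4.75 − 0.091) = 45.705 kPa.
Initial effective stress: σ'_0 = σ_v − u = 78.895 − 45.705 = 33.19 kPa.
Final effective stress: σ'_f = σ'_0 + Δσ = 33.19 + 38.3 = 71.49 kPa.
Normally consolidated clay, so the full stress increment lies on the virgin compression line:
S_c = C_c·H/(1+e₀)·log₁₀(σ'_f/σ'_0) = 0.17×7.3/(1+0.8)×log₁₀(71.49/33.19)
    = 0.68944 × 0.33324 = 0.2297 m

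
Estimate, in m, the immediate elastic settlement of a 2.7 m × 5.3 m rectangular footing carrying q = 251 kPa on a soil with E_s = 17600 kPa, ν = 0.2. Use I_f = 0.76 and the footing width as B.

Immediate (elastic) settlement: S_e = q·B·(1−ν²)/E_s · I_f.
S_e = 251 × 2.7 × (1 − 0.2²) / 17600 × 0.76
    = 251 × 2.7 × 0.96 / 17600 × 0.76
    = 0.02809 m

S_e ≈ 0.0281 m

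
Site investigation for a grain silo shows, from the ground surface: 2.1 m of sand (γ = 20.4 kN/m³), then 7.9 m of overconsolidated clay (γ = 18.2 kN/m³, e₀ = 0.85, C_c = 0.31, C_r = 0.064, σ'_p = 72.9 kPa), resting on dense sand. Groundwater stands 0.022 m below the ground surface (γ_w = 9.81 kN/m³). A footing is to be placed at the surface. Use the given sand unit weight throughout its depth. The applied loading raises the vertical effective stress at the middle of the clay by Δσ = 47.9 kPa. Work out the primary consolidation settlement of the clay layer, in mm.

Mid-depth of clay below the ground surface: z = 2.1 + 7.9/2 = 6.05 m.
Total vertical stress at mid-clay: σ_v = 20.4×2.1 + 18.2×3.95 = 114.73 kPa.
Pore pressure: u = 9.81×(6.05 − 0.022) = 59.135 kPa.
Initial effective stress: σ'_0 = σ_v − u = 114.73 − 59.135 = 55.595 kPa.
Final effective stress: σ'_f = 55.595 + 47.9 = 103.5 kPa.
σ'_f = 103.5 > σ'_p = 72.9 kPa, so the stress path crosses the preconsolidation pressure — recompression up to σ'_p, then virgin compression beyond:
S_c = H/(1+e₀)·[C_r·log₁₀(σ'_p/σ'_0) + C_c·log₁₀(σ'_f/σ'_p)]
    = 7.9/1.85 × [0.064×log₁₀(72.9/55.595) + 0.31×log₁₀(103.5/72.9)]
    = 4.2703 × [0.0075323 + 0.047186] = 0.2337 m

S_c ≈ 234 mm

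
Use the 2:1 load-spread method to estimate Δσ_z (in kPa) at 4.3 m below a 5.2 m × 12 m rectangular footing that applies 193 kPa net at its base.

Δσ_z ≈ 77.8 kPa

By the 2:1 method the load spreads at 1 horizontal : 2 vertical, so at depth z the loaded area has grown by z in each plan dimension:
Δσ = qBL/((B+z)(L+z)) = 193×5.2×12/((5.2+4.3)(12+4.3)) = 77.773 kPa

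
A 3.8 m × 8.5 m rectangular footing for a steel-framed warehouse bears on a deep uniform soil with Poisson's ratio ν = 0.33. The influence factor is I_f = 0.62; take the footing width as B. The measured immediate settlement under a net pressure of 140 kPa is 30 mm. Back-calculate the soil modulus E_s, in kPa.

S_e = q·B·(1−ν²)/E_s · I_f  ⇒  E_s = q·B·(1−ν²)·I_f / S_e.
E_s = 140 × 3.8 × 0.8911 × 0.62 / 0.03 = 9797 kPa

E_s ≈ 9800 kPa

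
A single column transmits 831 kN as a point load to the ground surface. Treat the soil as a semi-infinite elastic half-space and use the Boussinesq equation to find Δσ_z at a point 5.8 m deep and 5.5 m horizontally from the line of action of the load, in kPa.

Δσ_z ≈ 2.37 kPa

Boussinesq vertical stress below a point load on an elastic half-space:
Δσ_z = 3P/(2πz²) · [1 + (r/z)²]^(−5/2)
r/z = 5.5/5.8 = 0.94828; [1+(r/z)²]^(−5/2) = 0.20117.
Δσ_z = 3×831/(2π×5.8²) × 0.20117 = 11.795 × 0.20117 = 2.373 kPa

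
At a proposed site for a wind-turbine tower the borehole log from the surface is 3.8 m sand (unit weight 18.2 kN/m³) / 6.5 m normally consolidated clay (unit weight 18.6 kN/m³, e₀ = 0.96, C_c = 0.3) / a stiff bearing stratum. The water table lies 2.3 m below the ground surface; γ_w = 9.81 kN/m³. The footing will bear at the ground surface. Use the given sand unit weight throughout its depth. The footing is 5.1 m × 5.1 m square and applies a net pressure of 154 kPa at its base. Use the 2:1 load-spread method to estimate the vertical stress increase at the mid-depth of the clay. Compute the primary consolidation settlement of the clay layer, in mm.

S_c ≈ 122 mm

Mid-depth of clay below the ground surface: z = 3.8 + 6.5/2 = 7.05 m.
Total vertical stress at mid-clay: σ_v = 18.2×3.8 + 18.6×3.25 = 129.61 kPa.
Pore pressure: u = 9.81×(7.05 − 2.3) = 46.598 kPa.
Initial effective stress: σ'_0 = σ_v − u = 129.61 − 46.598 = 83.012 kPa.
Stress increase at mid-clay by the 2:1 spreading method:
Δσ = qBL/((B+z)(L+z)) = 154×5.1×5.1/((5.1+7.05)(5.1+7.05)) = 27.134 kPa
Final effective stress: σ'_f = σ'_0 + Δσ = 83.012 + 27.134 = 110.15 kPa.
Normally consolidated clay, so the full stress increment lies on the virgin compression line:
S_c = C_c·H/(1+e₀)·log₁₀(σ'_f/σ'_0) = 0.3×6.5/(1+0.96)×log₁₀(110.15/83.012)
    = 0.9949 × 0.12284 = 0.1222 m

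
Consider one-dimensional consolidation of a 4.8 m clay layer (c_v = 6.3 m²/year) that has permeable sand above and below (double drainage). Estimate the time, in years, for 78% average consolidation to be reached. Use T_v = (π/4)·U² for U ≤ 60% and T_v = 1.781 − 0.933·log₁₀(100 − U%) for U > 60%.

Drainage path length: H_d = H/2 = 2.4 m (double drainage).
U > 60%: T_v = 1.781 − 0.933·log₁₀(100 − 78) = 0.52852.
t = T_v·H_d²/c_v = 0.52852×2.4²/6.3 = 0.4832 years.

t ≈ 0.483 years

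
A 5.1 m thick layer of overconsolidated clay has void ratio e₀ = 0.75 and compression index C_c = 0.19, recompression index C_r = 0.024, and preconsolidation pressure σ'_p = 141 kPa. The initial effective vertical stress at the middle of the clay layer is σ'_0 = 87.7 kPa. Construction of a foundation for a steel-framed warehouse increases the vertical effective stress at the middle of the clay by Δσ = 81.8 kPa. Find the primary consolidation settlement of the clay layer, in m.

Final effective stress: σ'_f = 87.7 + 81.8 = 169.5 kPa.
σ'_f = 169.5 > σ'_p = 141 kPa, so the stress path crosses the preconsolidation pressure — recompression up to σ'_p, then virgin compression beyond:
S_c = H/(1+e₀)·[C_r·log₁₀(σ'_p/σ'_0) + C_c·log₁₀(σ'_f/σ'_p)]
    = 5.1/1.75 × [0.024×log₁₀(141/87.7) + 0.19×log₁₀(169.5/141)]
    = 2.9143 × [0.0049493 + 0.015191] = 0.05869 m

S_c ≈ 0.0587 m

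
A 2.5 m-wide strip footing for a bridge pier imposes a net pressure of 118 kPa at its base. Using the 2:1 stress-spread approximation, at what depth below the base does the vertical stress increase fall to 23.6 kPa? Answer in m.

2:1 spreading — at depth z the loaded area has grown by z in each plan dimension:
qB/(B+z) = Δσ_z ⇒ z = qB/Δσ_z − B = 118×2.5/23.6 − 2.5 = 10 m

z ≈ 10 m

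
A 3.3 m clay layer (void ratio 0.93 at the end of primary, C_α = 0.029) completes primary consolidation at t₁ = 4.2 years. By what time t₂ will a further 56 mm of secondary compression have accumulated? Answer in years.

S_s = C_α·H/(1+e_p)·log₁₀(t₂/t₁) ⇒ log₁₀(t₂/t₁) = S_s·(1+e_p)/(C_α·H).
log₁₀(t₂/t₁) = 0.056 × (1+0.93) / (0.029×3.3) = 1.129
t₂ = t₁ × 10^1.129 = 4.2 × 13.47 = 56.57 years

t₂ ≈ 56.6 years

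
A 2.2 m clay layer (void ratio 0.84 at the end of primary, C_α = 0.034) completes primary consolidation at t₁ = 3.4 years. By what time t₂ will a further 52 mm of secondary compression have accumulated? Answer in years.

S_s = C_α·H/(1+e_p)·log₁₀(t₂/t₁) ⇒ log₁₀(t₂/t₁) = S_s·(1+e_p)/(C_α·H).
log₁₀(t₂/t₁) = 0.052 × (1+0.84) / (0.034×2.2) = 1.279
t₂ = t₁ × 10^1.279 = 3.4 × 19.02 = 64.66 years

t₂ ≈ 64.7 years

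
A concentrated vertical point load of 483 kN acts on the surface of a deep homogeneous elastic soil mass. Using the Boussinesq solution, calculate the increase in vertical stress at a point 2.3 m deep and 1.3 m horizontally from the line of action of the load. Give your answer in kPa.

Boussinesq vertical stress below a point load on an elastic half-space:
Δσ_z = 3P/(2πz²) · [1 + (r/z)²]^(−5/2)
r/z = 1.3/2.3 = 0.56522; [1+(r/z)²]^(−5/2) = 0.50004.
Δσ_z = 3×483/(2π×2.3²) × 0.50004 = 43.595 × 0.50004 = 21.8 kPa

Δσ_z ≈ 21.8 kPa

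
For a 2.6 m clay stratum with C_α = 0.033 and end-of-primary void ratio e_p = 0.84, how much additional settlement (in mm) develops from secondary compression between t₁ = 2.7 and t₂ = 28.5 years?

Secondary compression: S_s = C_α·H/(1+e_p)·log₁₀(t₂/t₁)
S_s = 0.033×2.6/(1+0.84)×log₁₀(28.5/2.7)
    = 0.04663 × 1.023 = 0.04773 m

S_s ≈ 47.7 mm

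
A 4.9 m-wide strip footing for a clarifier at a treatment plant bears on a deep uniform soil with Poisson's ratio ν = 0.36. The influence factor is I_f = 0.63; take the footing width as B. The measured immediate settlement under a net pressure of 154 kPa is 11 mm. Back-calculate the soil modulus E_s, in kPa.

E_s ≈ 37600 kPa

S_e = q·B·(1−ν²)/E_s · I_f  ⇒  E_s = q·B·(1−ν²)·I_f / S_e.
E_s = 154 × 4.9 × 0.8704 × 0.63 / 0.011 = 37620 kPa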